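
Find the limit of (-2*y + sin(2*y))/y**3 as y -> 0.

Direct substitution gives 0/0.
Apply L'Hôpital: lim (2*cos(2*y) - 2)/(3*y^2), still 0/0.
Apply L'Hôpital: lim (-4*sin(2*y))/(6*y), still 0/0.
After 3 applications of L'Hôpital's rule the quotient is (-8*cos(2*y))/(6); substituting y = 0 gives -4/3.

-4/3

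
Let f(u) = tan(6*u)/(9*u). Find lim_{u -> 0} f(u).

2/3

Substitution gives 0/0.
Since tan(θ)/θ → 1 as θ → 0, tan(6u)/(6u) → 1 and the limit is 6/9 = 2/3.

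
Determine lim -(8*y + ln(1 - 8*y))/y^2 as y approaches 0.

Direct substitution gives 0/0.
Apply L'Hôpital: lim (8 - 8/(1 - 8*y))/(-2*y), still 0/0.
After 2 applications of L'Hôpital's rule the quotient is (-64/(1 - 8*y)^2)/(-2); substituting y = 0 gives 32.

32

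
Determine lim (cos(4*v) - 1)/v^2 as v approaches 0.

Direct substitution gives 0/0.
Apply L'Hôpital: lim (-4*sin(4*v))/(2*v), still 0/0.
After 2 applications of L'Hôpital's rule the quotient is (-16*cos(4*v))/(2); substituting v = 0 gives -8.

-8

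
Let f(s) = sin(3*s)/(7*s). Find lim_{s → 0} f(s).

3/7

Substitution gives 0/0.
Write it as (3/7)·sin(3s)/(3s); since sin(u)/u → 1, the limit is 3/7.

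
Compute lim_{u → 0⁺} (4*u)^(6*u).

Base → 0⁺ and exponent → 0⁺: a 0^0 form.
Take logs: 6u·ln(4u). This is 0·(−∞); rewriting as ln(4u)/(1/(6u)) and applying L'Hôpital gives 0.
Hence the limit is e^0 = 1.

1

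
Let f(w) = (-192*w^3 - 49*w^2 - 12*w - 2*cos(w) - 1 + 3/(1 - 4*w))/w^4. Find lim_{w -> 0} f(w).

9215/12

Substitution gives 0/0 (the numerator vanishes to order 4).
Expand each term to order w^4: the coefficient of w^4 in -2·cos(w) is -1/12 and in 3·1/(1 - 4w) is 768.
Lower-order terms cancel with the polynomial part, so the numerator is (9215/12)·w^4 + o(w^4), and the limit is (9215/12)/(1) = 9215/12.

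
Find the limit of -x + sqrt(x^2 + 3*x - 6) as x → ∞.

This has the form ∞ − ∞. Multiply and divide by the conjugate √(x^2 + 3*x - 6) + x.
That gives (3x - 6) / (√(x^2 + 3*x - 6) + x).
Divide numerator and denominator by x: the limit is 3/(2·1) = 3/2.

3/2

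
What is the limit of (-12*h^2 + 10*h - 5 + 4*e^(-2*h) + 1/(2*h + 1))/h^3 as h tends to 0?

-40/3

Substitution gives 0/0; apply L'Hôpital's rule 3 times.
After differentiating numerator and denominator 3 times the quotient is (-32*e^(-2*h) - 48/(2*h + 1)^4)/(6); at h = 0 this is -40/3.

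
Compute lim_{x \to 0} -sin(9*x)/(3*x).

Substitution gives 0/0.
Write it as (9/(-3))·sin(9x)/(9x); since sin(u)/u → 1, the limit is -3.

-3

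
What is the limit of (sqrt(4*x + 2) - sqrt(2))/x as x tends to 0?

A 0/0 form; rationalise with √(2 + 4x) + √2. This collapses the numerator to 4x, leaving 4/(√(2 + 4x) + √2) → 4/(2√2) = √(2).

√(2)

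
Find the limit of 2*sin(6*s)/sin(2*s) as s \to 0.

Substitution gives 0/0.
Divide numerator and denominator by s: sin(6s)/s → 6 and sin(2s)/s → 2, so the limit is 2·6/2 = 6.

6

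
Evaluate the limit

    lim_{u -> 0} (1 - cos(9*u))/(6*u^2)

Substitution gives 0/0.
Use (1 − cos θ)/θ² → 1/2 with θ = 9u: the limit is 9²/(2·6) = 27/4.

27/4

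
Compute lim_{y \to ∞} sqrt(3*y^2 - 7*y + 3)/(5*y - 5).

√(3)/5

For large |y|, √(3*y^2 - 7*y + 3) ≈ √3·|y| and the denominator ≈ 5y.
Since y → +∞, |y| = y, giving √3/(5) = √(3)/5.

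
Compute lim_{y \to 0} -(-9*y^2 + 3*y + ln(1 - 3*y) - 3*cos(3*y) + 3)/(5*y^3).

9/5

Substitution gives 0/0 (the numerator vanishes to order 3).
Expand each term to order y^3: the coefficient of y^3 in -3·cos(3y) is 0 and in ln(1 - 3y) is -9.
Lower-order terms cancel with the polynomial part, so the numerator is (-9)·y^3 + o(y^3), and the limit is (-9)/(-5) = 9/5.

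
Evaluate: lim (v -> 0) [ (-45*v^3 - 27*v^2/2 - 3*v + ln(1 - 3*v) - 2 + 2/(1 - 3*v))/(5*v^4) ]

Substitution gives 0/0; apply L'Hôpital's rule 4 times.
After differentiating numerator and denominator 4 times the quotient is (486*(-3*v - 7)/(3*v - 1)^5)/(120); at v = 0 this is 567/20.

567/20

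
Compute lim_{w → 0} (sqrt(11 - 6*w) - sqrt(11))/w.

-3*√(11)/11

A 0/0 form; rationalise with √(11 - 6w) + √11. This collapses the numerator to -6w, leaving -6/(√(11 - 6w) + √11) → -6/(2√11) = -3*√(11)/11.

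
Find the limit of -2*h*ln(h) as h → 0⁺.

This is a 0·(−∞) form. Rewrite as -2·ln(h) / h^(−1) and apply L'Hôpital:
the derivative quotient is -2·(1/h) / (−1·h^(−2)) = (2/1)·h^1 → 0.

0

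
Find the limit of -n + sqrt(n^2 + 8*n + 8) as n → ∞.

This has the form ∞ − ∞. Multiply and divide by the conjugate √(n^2 + 8*n + 8) + n.
That gives (8n + 8) / (√(n^2 + 8*n + 8) + n).
Divide numerator and denominator by n: the limit is 8/(2·1) = 4.

4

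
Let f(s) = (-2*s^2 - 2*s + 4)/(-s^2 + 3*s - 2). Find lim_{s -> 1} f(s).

-6

At s = 1 both the top and bottom vanish — a removable singularity. Factoring out (s - 1) from each leaves (-2*s - 4)/(2 - s), which at s = 1 equals -6.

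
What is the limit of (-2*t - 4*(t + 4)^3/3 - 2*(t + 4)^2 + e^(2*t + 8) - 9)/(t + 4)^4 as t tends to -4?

2/3

Direct substitution gives 0/0.
Apply L'Hôpital: lim (-4*t - 4*(t + 4)^2 + 2*e^(2*t + 8) - 18)/(4*(t + 4)^3), still 0/0.
Apply L'Hôpital: lim (-8*t + 4*e^(2*t + 8) - 36)/(12*(t + 4)^2), still 0/0.
Apply L'Hôpital: lim (8*e^(2*t + 8) - 8)/(24*t + 96), still 0/0.
After 4 applications of L'Hôpital's rule the quotient is (16*e^(2*t + 8))/(24); substituting t = -4 gives 2/3.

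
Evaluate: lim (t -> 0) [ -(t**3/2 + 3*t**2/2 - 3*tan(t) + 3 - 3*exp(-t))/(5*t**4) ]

Substitution gives 0/0; apply L'Hôpital's rule 4 times.
After differentiating numerator and denominator 4 times the quotient is (-72*tan(t)^5 - 120*tan(t)^3 - 48*tan(t) - 3*e^(-t))/(-120); at t = 0 this is 1/40.

1/40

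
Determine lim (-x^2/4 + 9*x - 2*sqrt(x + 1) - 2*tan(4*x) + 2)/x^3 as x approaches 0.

Substitution gives 0/0 (the numerator vanishes to order 3).
Expand each term to order x^3: the coefficient of x^3 in -2·tan(4x) is -128/3 and in -2·√(1 + x) is -1/8.
Lower-order terms cancel with the polynomial part, so the numerator is (-1027/24)·x^3 + o(x^3), and the limit is (-1027/24)/(1) = -1027/24.

-1027/24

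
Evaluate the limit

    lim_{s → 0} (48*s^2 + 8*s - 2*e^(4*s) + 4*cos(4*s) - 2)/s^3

-64/3

Substitution gives 0/0; apply L'Hôpital's rule 3 times.
After differentiating numerator and denominator 3 times the quotient is (-128*e^(4*s) + 256*sin(4*s))/(6); at s = 0 this is -64/3.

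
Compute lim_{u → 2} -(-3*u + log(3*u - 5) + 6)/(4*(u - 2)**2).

9/8

Direct substitution gives 0/0.
Apply L'Hôpital: lim (-3 + 3/(3*u - 5))/(16 - 8*u), still 0/0.
After 2 applications of L'Hôpital's rule the quotient is (-9/(3*u - 5)^2)/(-8); substituting u = 2 gives 9/8.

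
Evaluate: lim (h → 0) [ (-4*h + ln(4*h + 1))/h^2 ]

Direct substitution gives 0/0.
Apply L'Hôpital: lim (-4 + 4/(4*h + 1))/(2*h), still 0/0.
After 2 applications of L'Hôpital's rule the quotient is (-16/(4*h + 1)^2)/(2); substituting h = 0 gives -8.

-8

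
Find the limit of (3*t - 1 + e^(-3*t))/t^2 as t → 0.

9/2

Direct substitution gives 0/0.
Apply L'Hôpital: lim (3 - 3*e^(-3*t))/(2*t), still 0/0.
After 2 applications of L'Hôpital's rule the quotient is (9*e^(-3*t))/(2); substituting t = 0 gives 9/2.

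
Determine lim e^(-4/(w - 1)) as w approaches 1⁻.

∞

As w → 1⁻, -4/(w - 1) → +∞, so e^(-4/(w - 1)) → ∞.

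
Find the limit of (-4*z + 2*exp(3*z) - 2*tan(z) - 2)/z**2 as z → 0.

Substitution gives 0/0; apply L'Hôpital's rule 2 times.
After differentiating numerator and denominator 2 times the quotient is (18*e^(3*z) - 4*sin(z)/cos(z)^3)/(2); at z = 0 this is 9.

9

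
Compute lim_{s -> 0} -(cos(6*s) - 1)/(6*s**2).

3

Direct substitution gives 0/0.
Apply L'Hôpital: lim (-6*sin(6*s))/(-12*s), still 0/0.
After 2 applications of L'Hôpital's rule the quotient is (-36*cos(6*s))/(-12); substituting s = 0 gives 3.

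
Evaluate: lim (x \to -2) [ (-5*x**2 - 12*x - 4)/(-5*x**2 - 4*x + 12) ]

At x = -2 both the top and bottom vanish — a removable singularity. Factoring out (x + 2) from each leaves (-5*x - 2)/(6 - 5*x), which at x = -2 equals 1/2.

1/2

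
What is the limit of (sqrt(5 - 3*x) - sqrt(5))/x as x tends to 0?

A 0/0 form; rationalise with √(5 - 3x) + √5. This collapses the numerator to -3x, leaving -3/(√(5 - 3x) + √5) → -3/(2√5) = -3*√(5)/10.

-3*√(5)/10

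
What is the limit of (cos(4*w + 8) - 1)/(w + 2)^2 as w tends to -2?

-8

Direct substitution gives 0/0.
Apply L'Hôpital: lim (-4*sin(4*w + 8))/(2*w + 4), still 0/0.
After 2 applications of L'Hôpital's rule the quotient is (-16*cos(4*w + 8))/(2); substituting w = -2 gives -8.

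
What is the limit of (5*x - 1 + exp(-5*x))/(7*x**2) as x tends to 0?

25/14

Direct substitution gives 0/0.
Apply L'Hôpital: lim (5 - 5*e^(-5*x))/(14*x), still 0/0.
After 2 applications of L'Hôpital's rule the quotient is (25*e^(-5*x))/(14); substituting x = 0 gives 25/14.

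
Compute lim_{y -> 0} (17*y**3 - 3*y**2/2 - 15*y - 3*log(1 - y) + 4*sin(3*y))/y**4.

3/4

Substitution gives 0/0; apply L'Hôpital's rule 4 times.
After differentiating numerator and denominator 4 times the quotient is (324*sin(3*y) + 18/(y - 1)^4)/(24); at y = 0 this is 3/4.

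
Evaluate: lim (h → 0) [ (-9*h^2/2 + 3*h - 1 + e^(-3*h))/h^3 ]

Direct substitution gives 0/0.
Apply L'Hôpital: lim (-9*h + 3 - 3*e^(-3*h))/(3*h^2), still 0/0.
Apply L'Hôpital: lim (-9 + 9*e^(-3*h))/(6*h), still 0/0.
After 3 applications of L'Hôpital's rule the quotient is (-27*e^(-3*h))/(6); substituting h = 0 gives -9/2.

-9/2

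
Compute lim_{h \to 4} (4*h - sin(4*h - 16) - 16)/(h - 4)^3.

32/3

Direct substitution gives 0/0.
Apply L'Hôpital: lim (4 - 4*cos(4*h - 16))/(3*(h - 4)^2), still 0/0.
Apply L'Hôpital: lim (16*sin(4*h - 16))/(6*h - 24), still 0/0.
After 3 applications of L'Hôpital's rule the quotient is (64*cos(4*h - 16))/(6); substituting h = 4 gives 32/3.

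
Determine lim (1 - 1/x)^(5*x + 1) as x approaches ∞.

The base → 1 and the exponent → ∞: a 1^∞ form.
Take logarithms: (5x + 1)·ln(1 - 1/x). Since ln(1+u) ~ u for small u, this behaves like (5x)·(-1/x) → -5.
So the limit is e^(-5).

e^(-5)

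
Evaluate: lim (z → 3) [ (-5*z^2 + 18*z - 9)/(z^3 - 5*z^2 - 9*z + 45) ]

At z = 3 both the top and bottom vanish — a removable singularity. Factoring out (z - 3) from each leaves (3 - 5*z)/(z^2 - 2*z - 15), which at z = 3 equals 1.

1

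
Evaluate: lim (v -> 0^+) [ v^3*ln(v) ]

This is a 0·(−∞) form. Rewrite as 1·ln(v) / v^(−3) and apply L'Hôpital:
the derivative quotient is 1·(1/v) / (−3·v^(−4)) = (-1/3)·v^3 → 0.

0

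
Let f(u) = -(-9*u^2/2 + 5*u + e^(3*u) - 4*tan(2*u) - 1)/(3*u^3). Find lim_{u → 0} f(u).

Substitution gives 0/0 (the numerator vanishes to order 3).
Expand each term to order u^3: the coefficient of u^3 in -4·tan(2u) is -32/3 and in e^(3u) is 9/2.
Lower-order terms cancel with the polynomial part, so the numerator is (-37/6)·u^3 + o(u^3), and the limit is (-37/6)/(-3) = 37/18.

37/18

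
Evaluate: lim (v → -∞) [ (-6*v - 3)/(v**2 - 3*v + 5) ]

The denominator has degree 2 and the numerator degree 1. Dividing numerator and denominator by v^2 sends every term to 0 except the leading denominator term, so the limit is 0.

0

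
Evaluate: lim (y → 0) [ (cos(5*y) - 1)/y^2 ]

Direct substitution gives 0/0.
Apply L'Hôpital: lim (-5*sin(5*y))/(2*y), still 0/0.
After 2 applications of L'Hôpital's rule the quotient is (-25*cos(5*y))/(2); substituting y = 0 gives -25/2.

-25/2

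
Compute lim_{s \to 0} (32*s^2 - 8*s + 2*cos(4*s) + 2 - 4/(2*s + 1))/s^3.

Substitution gives 0/0; apply L'Hôpital's rule 3 times.
After differentiating numerator and denominator 3 times the quotient is (128*sin(4*s) + 192/(2*s + 1)^4)/(6); at s = 0 this is 32.

32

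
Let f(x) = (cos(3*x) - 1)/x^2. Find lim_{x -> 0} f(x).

Direct substitution gives 0/0.
Apply L'Hôpital: lim (-3*sin(3*x))/(2*x), still 0/0.
After 2 applications of L'Hôpital's rule the quotient is (-9*cos(3*x))/(2); substituting x = 0 gives -9/2.

-9/2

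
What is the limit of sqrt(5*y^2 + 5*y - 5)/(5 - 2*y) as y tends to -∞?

For large |y|, √(5*y^2 + 5*y - 5) ≈ √5·|y| and the denominator ≈ -2y.
Since y → −∞, |y| = −y, giving −√5/(-2) = √(5)/2.

√(5)/2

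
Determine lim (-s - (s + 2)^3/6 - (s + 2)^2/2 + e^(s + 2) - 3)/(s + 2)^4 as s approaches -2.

Direct substitution gives 0/0.
Apply L'Hôpital: lim (-s - (s + 2)^2/2 + e^(s + 2) - 3)/(4*(s + 2)^3), still 0/0.
Apply L'Hôpital: lim (-s + e^(s + 2) - 3)/(12*(s + 2)^2), still 0/0.
Apply L'Hôpital: lim (e^(s + 2) - 1)/(24*s + 48), still 0/0.
After 4 applications of L'Hôpital's rule the quotient is (e^(s + 2))/(24); substituting s = -2 gives 1/24.

1/24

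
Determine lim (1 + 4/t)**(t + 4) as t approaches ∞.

The base → 1 and the exponent → ∞: a 1^∞ form.
Take logarithms: (t + 4)·ln(1 + 4/t). Since ln(1+u) ~ u for small u, this behaves like (t)·(4/t) → 4.
So the limit is e^(4).

e^(4)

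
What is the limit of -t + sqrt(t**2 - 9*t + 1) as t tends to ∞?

An ∞ − ∞ form. Rationalising with the conjugate, the difference becomes (-9t + 1) / (√(t^2 - 9*t + 1) + t).
For large t the denominator behaves like 2·t, so the quotient tends to -9/2 = -9/2.

-9/2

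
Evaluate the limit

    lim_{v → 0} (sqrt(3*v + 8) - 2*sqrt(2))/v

A 0/0 form; rationalise with √(8 + 3v) + √8. This collapses the numerator to 3v, leaving 3/(√(8 + 3v) + √8) → 3/(2√8) = 3*√(2)/8.

3*√(2)/8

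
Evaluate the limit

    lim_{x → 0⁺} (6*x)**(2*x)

Base → 0⁺ and exponent → 0⁺: a 0^0 form.
Take logs: 2x·ln(6x). This is 0·(−∞); rewriting as ln(6x)/(1/(2x)) and applying L'Hôpital gives 0.
Hence the limit is e^0 = 1.

1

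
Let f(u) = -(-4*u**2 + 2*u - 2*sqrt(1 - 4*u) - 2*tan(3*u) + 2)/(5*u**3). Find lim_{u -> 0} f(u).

Substitution gives 0/0 (the numerator vanishes to order 3).
Expand each term to order u^3: the coefficient of u^3 in -2·√(1 - 4u) is 8 and in -2·tan(3u) is -18.
Lower-order terms cancel with the polynomial part, so the numerator is (-10)·u^3 + o(u^3), and the limit is (-10)/(-5) = 2.

2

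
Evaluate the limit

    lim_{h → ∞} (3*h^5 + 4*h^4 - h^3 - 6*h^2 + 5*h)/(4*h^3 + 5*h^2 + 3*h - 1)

The numerator has higher degree (5 > 3); the quotient behaves like (3/(4))·h^2 for large |h|.
As h → +∞ this diverges to ∞.

∞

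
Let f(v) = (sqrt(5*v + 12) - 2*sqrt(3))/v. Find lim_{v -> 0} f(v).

5*√(3)/12

Substitution gives 0/0. Multiply numerator and denominator by the conjugate √(12 + 5v) + √12.
The numerator becomes (12 + 5v) − 12 = 5v, so the expression simplifies to 5/(√(12 + 5v) + √12).
Letting v → 0 gives 5/(2√12) = 5*√(3)/12.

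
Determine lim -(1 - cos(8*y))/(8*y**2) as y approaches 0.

-4

Substitution gives 0/0.
Use (1 − cos u)/u² → 1/2 with u = 8y: the limit is 8²/(2·(-8)) = -4.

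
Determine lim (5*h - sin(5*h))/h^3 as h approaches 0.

Direct substitution gives 0/0.
Apply L'Hôpital: lim (5 - 5*cos(5*h))/(3*h^2), still 0/0.
Apply L'Hôpital: lim (25*sin(5*h))/(6*h), still 0/0.
After 3 applications of L'Hôpital's rule the quotient is (125*cos(5*h))/(6); substituting h = 0 gives 125/6.

125/6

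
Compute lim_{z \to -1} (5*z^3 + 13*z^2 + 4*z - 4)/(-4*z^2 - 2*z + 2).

-7/6

Direct substitution gives 0/0, so factor. Both numerator and denominator have (z + 1) as a factor.
After cancelling, the expression reduces to (5*z^2 + 8*z - 4)/(2 - 4*z).
Substituting z = -1 gives -7/6.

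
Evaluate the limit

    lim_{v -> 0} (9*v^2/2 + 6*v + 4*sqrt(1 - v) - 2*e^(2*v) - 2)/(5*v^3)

-7/12

Substitution gives 0/0; apply L'Hôpital's rule 3 times.
After differentiating numerator and denominator 3 times the quotient is (-16*e^(2*v) - 3/(2*(1 - v)^(5/2)))/(30); at v = 0 this is -7/12.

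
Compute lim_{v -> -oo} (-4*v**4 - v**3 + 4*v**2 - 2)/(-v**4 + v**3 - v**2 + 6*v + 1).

4

Numerator and denominator both have degree 4.
Dividing every term by v^4, all lower-order terms vanish and the limit is the ratio of leading coefficients, -4/(-1) = 4.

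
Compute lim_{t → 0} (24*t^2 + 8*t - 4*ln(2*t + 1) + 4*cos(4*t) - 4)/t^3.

Substitution gives 0/0; apply L'Hôpital's rule 3 times.
After differentiating numerator and denominator 3 times the quotient is (256*sin(4*t) - 64/(2*t + 1)^3)/(6); at t = 0 this is -32/3.

-32/3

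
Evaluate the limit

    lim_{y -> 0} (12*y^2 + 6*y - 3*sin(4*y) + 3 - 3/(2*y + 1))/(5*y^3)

56/5

Substitution gives 0/0; apply L'Hôpital's rule 3 times.
After differentiating numerator and denominator 3 times the quotient is (192*cos(4*y) + 144/(2*y + 1)^4)/(30); at y = 0 this is 56/5.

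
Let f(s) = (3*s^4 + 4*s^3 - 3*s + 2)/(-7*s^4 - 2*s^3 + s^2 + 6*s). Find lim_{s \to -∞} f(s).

-3/7

Numerator and denominator both have degree 4.
Dividing every term by s^4, all lower-order terms vanish and the limit is the ratio of leading coefficients, 3/(-7) = -3/7.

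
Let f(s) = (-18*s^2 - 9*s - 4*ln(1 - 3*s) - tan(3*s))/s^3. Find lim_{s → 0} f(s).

27

Substitution gives 0/0 (the numerator vanishes to order 3).
Expand each term to order s^3: the coefficient of s^3 in -4·ln(1 - 3s) is 36 and in −tan(3s) is -9.
Lower-order terms cancel with the polynomial part, so the numerator is (27)·s^3 + o(s^3), and the limit is (27)/(1) = 27.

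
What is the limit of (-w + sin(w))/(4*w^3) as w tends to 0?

Direct substitution gives 0/0.
Apply L'Hôpital: lim (cos(w) - 1)/(12*w^2), still 0/0.
Apply L'Hôpital: lim (-sin(w))/(24*w), still 0/0.
After 3 applications of L'Hôpital's rule the quotient is (-cos(w))/(24); substituting w = 0 gives -1/24.

-1/24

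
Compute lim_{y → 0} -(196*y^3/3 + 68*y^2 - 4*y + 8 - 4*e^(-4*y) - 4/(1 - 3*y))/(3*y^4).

Substitution gives 0/0; apply L'Hôpital's rule 4 times.
After differentiating numerator and denominator 4 times the quotient is (-1024*e^(-4*y) + 7776/(3*y - 1)^5)/(-72); at y = 0 this is 1100/9.

1100/9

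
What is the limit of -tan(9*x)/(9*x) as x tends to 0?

-1

Substitution gives 0/0.
Since tan(u)/u → 1 as u → 0, tan(9x)/(9x) → 1 and the limit is 9/(-9) = -1.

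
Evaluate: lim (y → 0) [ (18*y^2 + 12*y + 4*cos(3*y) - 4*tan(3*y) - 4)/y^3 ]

-36

Substitution gives 0/0 (the numerator vanishes to order 3).
Expand each term to order y^3: the coefficient of y^3 in -4·tan(3y) is -36 and in 4·cos(3y) is 0.
Lower-order terms cancel with the polynomial part, so the numerator is (-36)·y^3 + o(y^3), and the limit is (-36)/(1) = -36.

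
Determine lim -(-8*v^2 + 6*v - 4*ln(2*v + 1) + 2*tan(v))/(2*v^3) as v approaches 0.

Substitution gives 0/0; apply L'Hôpital's rule 3 times.
After differentiating numerator and denominator 3 times the quotient is (12*tan(v)^2/cos(v)^2 + 4/cos(v)^2 - 64/(2*v + 1)^3)/(-12); at v = 0 this is 5.

5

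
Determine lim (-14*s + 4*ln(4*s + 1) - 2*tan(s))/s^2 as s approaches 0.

Substitution gives 0/0; apply L'Hôpital's rule 2 times.
After differentiating numerator and denominator 2 times the quotient is (-4*tan(s)/cos(s)^2 - 64/(4*s + 1)^2)/(2); at s = 0 this is -32.

-32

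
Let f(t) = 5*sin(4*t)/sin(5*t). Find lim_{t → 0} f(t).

Substitution gives 0/0.
Divide numerator and denominator by t: sin(4t)/t → 4 and sin(5t)/t → 5, so the limit is 5·4/5 = 4.

4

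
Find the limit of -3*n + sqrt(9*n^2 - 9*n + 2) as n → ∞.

An ∞ − ∞ form. Rationalising with the conjugate, the difference becomes (-9n + 2) / (√(9*n^2 - 9*n + 2) + 3n).
For large n the denominator behaves like 2·3n, so the quotient tends to -9/6 = -3/2.

-3/2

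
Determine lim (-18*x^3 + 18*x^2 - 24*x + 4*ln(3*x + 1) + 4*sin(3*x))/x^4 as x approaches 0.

-81

Substitution gives 0/0; apply L'Hôpital's rule 4 times.
After differentiating numerator and denominator 4 times the quotient is (324*sin(3*x) - 1944/(3*x + 1)^4)/(24); at x = 0 this is -81.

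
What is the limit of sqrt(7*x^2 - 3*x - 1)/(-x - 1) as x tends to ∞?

-√(7)

For large |x|, √(7*x^2 - 3*x - 1) ≈ √7·|x| and the denominator ≈ -x.
Since x → +∞, |x| = x, giving √7/(-1) = -√(7).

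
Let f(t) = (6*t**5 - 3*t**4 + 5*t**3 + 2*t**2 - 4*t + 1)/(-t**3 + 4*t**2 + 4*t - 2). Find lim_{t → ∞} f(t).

The numerator has higher degree (5 > 3); the quotient behaves like (6/(-1))·t^2 for large |t|.
As t → +∞ this diverges to -∞.

-∞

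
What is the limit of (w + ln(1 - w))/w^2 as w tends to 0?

Direct substitution gives 0/0.
Apply L'Hôpital: lim (1 - 1/(1 - w))/(2*w), still 0/0.
After 2 applications of L'Hôpital's rule the quotient is (-1/(1 - w)^2)/(2); substituting w = 0 gives -1/2.

-1/2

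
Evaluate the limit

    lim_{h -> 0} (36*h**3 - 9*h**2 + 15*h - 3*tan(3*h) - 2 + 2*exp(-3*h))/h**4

Substitution gives 0/0; apply L'Hôpital's rule 4 times.
After differentiating numerator and denominator 4 times the quotient is (-5832*tan(3*h)^5 - 9720*tan(3*h)^3 - 3888*tan(3*h) + 162*e^(-3*h))/(24); at h = 0 this is 27/4.

27/4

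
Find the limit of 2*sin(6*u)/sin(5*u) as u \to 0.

Substitution gives 0/0.
Divide numerator and denominator by u: sin(6u)/u → 6 and sin(5u)/u → 5, so the limit is 2·6/5 = 12/5.

12/5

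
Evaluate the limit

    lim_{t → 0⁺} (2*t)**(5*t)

1

Base → 0⁺ and exponent → 0⁺: a 0^0 form.
Take logs: 5t·ln(2t). This is 0·(−∞); rewriting as ln(2t)/(1/(5t)) and applying L'Hôpital gives 0.
Hence the limit is e^0 = 1.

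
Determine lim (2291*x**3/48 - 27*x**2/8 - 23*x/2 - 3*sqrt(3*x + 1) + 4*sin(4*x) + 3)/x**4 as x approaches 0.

Substitution gives 0/0 (the numerator vanishes to order 4).
Expand each term to order x^4: the coefficient of x^4 in -3·√(1 + 3x) is 1215/128 and in 4·sin(4x) is 0.
Lower-order terms cancel with the polynomial part, so the numerator is (1215/128)·x^4 + o(x^4), and the limit is (1215/128)/(1) = 1215/128.

1215/128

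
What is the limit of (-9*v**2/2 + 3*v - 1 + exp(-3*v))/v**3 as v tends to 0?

-9/2

Direct substitution gives 0/0.
Apply L'Hôpital: lim (-9*v + 3 - 3*e^(-3*v))/(3*v^2), still 0/0.
Apply L'Hôpital: lim (-9 + 9*e^(-3*v))/(6*v), still 0/0.
After 3 applications of L'Hôpital's rule the quotient is (-27*e^(-3*v))/(6); substituting v = 0 gives -9/2.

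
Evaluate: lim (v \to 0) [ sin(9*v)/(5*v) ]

Substitution gives 0/0.
Write it as (9/5)·sin(9v)/(9v); since sin(u)/u → 1, the limit is 9/5.

9/5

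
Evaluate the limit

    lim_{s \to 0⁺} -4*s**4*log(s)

This is a 0·(−∞) form. Rewrite as -4·ln(s) / s^(−4) and apply L'Hôpital:
the derivative quotient is -4·(1/s) / (−4·s^(−5)) = (4/4)·s^4 → 0.

0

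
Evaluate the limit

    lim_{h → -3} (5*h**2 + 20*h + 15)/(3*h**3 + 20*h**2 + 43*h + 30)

Direct substitution gives 0/0, so factor. Both numerator and denominator have (h + 3) as a factor.
After cancelling, the expression reduces to (5*h + 5)/(3*h^2 + 11*h + 10).
Substituting h = -3 gives -5/2.

-5/2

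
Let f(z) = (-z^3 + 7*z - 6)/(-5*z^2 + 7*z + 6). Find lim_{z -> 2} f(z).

5/13

Direct substitution gives 0/0, so factor. Both numerator and denominator have (z - 2) as a factor.
After cancelling, the expression reduces to (-z^2 - 2*z + 3)/(-5*z - 3).
Substituting z = 2 gives 5/13.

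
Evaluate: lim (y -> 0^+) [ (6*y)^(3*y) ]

Base → 0⁺ and exponent → 0⁺: a 0^0 form.
Take logs: 3y·ln(6y). This is 0·(−∞); rewriting as ln(6y)/(1/(3y)) and applying L'Hôpital gives 0.
Hence the limit is e^0 = 1.

1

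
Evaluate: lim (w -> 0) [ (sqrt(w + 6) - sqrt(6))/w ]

Substitution gives 0/0. Multiply numerator and denominator by the conjugate √(6 + w) + √6.
The numerator becomes (6 + w) − 6 = w, so the expression simplifies to 1/(√(6 + w) + √6).
Letting w → 0 gives 1/(2√6) = √(6)/12.

√(6)/12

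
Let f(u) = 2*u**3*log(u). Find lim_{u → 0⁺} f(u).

0

This is a 0·(−∞) form. Rewrite as 2·ln(u) / u^(−3) and apply L'Hôpital:
the derivative quotient is 2·(1/u) / (−3·u^(−4)) = (-2/3)·u^3 → 0.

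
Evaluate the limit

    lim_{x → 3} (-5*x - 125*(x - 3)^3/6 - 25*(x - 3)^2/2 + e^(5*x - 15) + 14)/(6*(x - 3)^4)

Direct substitution gives 0/0.
Apply L'Hôpital: lim (-25*x - 125*(x - 3)^2/2 + 5*e^(5*x - 15) + 70)/(24*(x - 3)^3), still 0/0.
Apply L'Hôpital: lim (-125*x + 25*e^(5*x - 15) + 350)/(72*(x - 3)^2), still 0/0.
Apply L'Hôpital: lim (125*e^(5*x - 15) - 125)/(144*x - 432), still 0/0.
After 4 applications of L'Hôpital's rule the quotient is (625*e^(5*x - 15))/(144); substituting x = 3 gives 625/144.

625/144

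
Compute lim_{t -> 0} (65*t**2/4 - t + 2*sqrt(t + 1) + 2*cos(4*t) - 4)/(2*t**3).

1/16

Substitution gives 0/0; apply L'Hôpital's rule 3 times.
After differentiating numerator and denominator 3 times the quotient is (128*sin(4*t) + 3/(4*(t + 1)^(5/2)))/(12); at t = 0 this is 1/16.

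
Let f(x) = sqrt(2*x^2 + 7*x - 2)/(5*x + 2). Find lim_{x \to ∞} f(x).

√(2)/5

For large |x|, √(2*x^2 + 7*x - 2) ≈ √2·|x| and the denominator ≈ 5x.
Since x → +∞, |x| = x, giving √2/(5) = √(2)/5.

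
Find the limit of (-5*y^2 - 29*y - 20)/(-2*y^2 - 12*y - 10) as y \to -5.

At y = -5 both the top and bottom vanish — a removable singularity. Factoring out (y + 5) from each leaves (-5*y - 4)/(-2*y - 2), which at y = -5 equals 21/8.

21/8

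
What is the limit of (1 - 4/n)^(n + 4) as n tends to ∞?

Let L be the limit and take ln: ln L = lim (n + 4)·ln(1 - 4/n) = lim (n + 4)·(-4/n + O(1/n²)) = -4.
Hence L = e^(-4).

e^(-4)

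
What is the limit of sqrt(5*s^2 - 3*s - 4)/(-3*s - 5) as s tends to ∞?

For large |s|, √(5*s^2 - 3*s - 4) ≈ √5·|s| and the denominator ≈ -3s.
Since s → +∞, |s| = s, giving √5/(-3) = -√(5)/3.

-√(5)/3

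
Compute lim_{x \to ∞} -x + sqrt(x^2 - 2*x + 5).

-1

An ∞ − ∞ form. Rationalising with the conjugate, the difference becomes (-2x + 5) / (√(x^2 - 2*x + 5) + x).
For large x the denominator behaves like 2·x, so the quotient tends to -2/2 = -1.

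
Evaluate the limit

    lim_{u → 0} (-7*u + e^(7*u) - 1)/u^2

Direct substitution gives 0/0.
Apply L'Hôpital: lim (7*e^(7*u) - 7)/(2*u), still 0/0.
After 2 applications of L'Hôpital's rule the quotient is (49*e^(7*u))/(2); substituting u = 0 gives 49/2.

49/2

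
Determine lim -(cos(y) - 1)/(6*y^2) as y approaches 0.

1/12

Direct substitution gives 0/0.
Apply L'Hôpital: lim (-sin(y))/(-12*y), still 0/0.
After 2 applications of L'Hôpital's rule the quotient is (-cos(y))/(-12); substituting y = 0 gives 1/12.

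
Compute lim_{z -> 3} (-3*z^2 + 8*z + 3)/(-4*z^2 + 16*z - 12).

5/4

Direct substitution gives 0/0, so factor. Both numerator and denominator have (z - 3) as a factor.
After cancelling, the expression reduces to (-3*z - 1)/(4 - 4*z).
Substituting z = 3 gives 5/4.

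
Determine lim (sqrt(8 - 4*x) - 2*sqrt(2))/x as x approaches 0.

Substitution gives 0/0. Multiply numerator and denominator by the conjugate √(8 - 4x) + √8.
The numerator becomes (8 - 4x) − 8 = -4x, so the expression simplifies to -4/(√(8 - 4x) + √8).
Letting x → 0 gives -4/(2√8) = -√(2)/2.

-√(2)/2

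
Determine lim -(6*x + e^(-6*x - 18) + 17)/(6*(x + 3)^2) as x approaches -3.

-3

Direct substitution gives 0/0.
Apply L'Hôpital: lim (6 - 6*e^(-6*x - 18))/(-12*x - 36), still 0/0.
After 2 applications of L'Hôpital's rule the quotient is (36*e^(-6*x - 18))/(-12); substituting x = -3 gives -3.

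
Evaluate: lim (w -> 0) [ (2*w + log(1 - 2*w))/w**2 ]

Direct substitution gives 0/0.
Apply L'Hôpital: lim (2 - 2/(1 - 2*w))/(2*w), still 0/0.
After 2 applications of L'Hôpital's rule the quotient is (-4/(1 - 2*w)^2)/(2); substituting w = 0 gives -2.

-2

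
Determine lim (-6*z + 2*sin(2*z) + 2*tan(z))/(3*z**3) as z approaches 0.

Substitution gives 0/0; apply L'Hôpital's rule 3 times.
After differentiating numerator and denominator 3 times the quotient is (-16*cos(2*z) + 12*tan(z)^4 + 16*tan(z)^2 + 4)/(18); at z = 0 this is -2/3.

-2/3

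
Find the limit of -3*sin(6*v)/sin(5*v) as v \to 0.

-18/5

Substitution gives 0/0.
Divide numerator and denominator by v: sin(6v)/v → 6 and sin(5v)/v → 5, so the limit is -3·6/5 = -18/5.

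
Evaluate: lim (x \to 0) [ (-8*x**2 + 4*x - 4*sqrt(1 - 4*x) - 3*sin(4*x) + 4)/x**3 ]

48

Substitution gives 0/0 (the numerator vanishes to order 3).
Expand each term to order x^3: the coefficient of x^3 in -4·√(1 - 4x) is 16 and in -3·sin(4x) is 32.
Lower-order terms cancel with the polynomial part, so the numerator is (48)·x^3 + o(x^3), and the limit is (48)/(1) = 48.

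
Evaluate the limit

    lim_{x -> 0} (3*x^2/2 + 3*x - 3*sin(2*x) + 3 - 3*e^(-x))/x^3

Substitution gives 0/0 (the numerator vanishes to order 3).
Expand each term to order x^3: the coefficient of x^3 in -3·sin(2x) is 4 and in -3·e^(-x) is 1/2.
Lower-order terms cancel with the polynomial part, so the numerator is (9/2)·x^3 + o(x^3), and the limit is (9/2)/(1) = 9/2.

9/2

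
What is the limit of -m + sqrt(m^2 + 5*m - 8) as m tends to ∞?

5/2

This has the form ∞ − ∞. Multiply and divide by the conjugate √(m^2 + 5*m - 8) + m.
That gives (5m - 8) / (√(m^2 + 5*m - 8) + m).
Divide numerator and denominator by m: the limit is 5/(2·1) = 5/2.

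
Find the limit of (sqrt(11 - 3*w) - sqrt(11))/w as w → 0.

-3*√(11)/22

A 0/0 form; rationalise with √(11 - 3w) + √11. This collapses the numerator to -3w, leaving -3/(√(11 - 3w) + √11) → -3/(2√11) = -3*√(11)/22.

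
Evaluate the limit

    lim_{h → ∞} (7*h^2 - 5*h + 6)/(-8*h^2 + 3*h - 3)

Numerator and denominator both have degree 2.
Dividing every term by h^2, all lower-order terms vanish and the limit is the ratio of leading coefficients, 7/(-8) = -7/8.

-7/8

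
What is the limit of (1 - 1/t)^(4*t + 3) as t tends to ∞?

e^(-4)

Let L be the limit and take ln: ln L = lim (4t + 3)·ln(1 - 1/t) = lim (4t + 3)·(-1/t + O(1/t²)) = -4.
Hence L = e^(-4).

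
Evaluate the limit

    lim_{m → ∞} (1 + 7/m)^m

e^(7)

Let L be the limit and take ln: ln L = lim (m)·ln(1 + 7/m) = lim (m)·(7/m + O(1/m²)) = 7.
Hence L = e^(7).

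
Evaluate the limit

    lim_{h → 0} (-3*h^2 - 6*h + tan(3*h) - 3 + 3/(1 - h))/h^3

12

Substitution gives 0/0; apply L'Hôpital's rule 3 times.
After differentiating numerator and denominator 3 times the quotient is (18*(3*(h - 1)^4*(3*tan(3*h)^2 + 1)/cos(3*h)^2 + 1)/(h - 1)^4)/(6); at h = 0 this is 12.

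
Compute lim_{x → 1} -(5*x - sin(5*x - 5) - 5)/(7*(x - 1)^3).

Direct substitution gives 0/0.
Apply L'Hôpital: lim (5 - 5*cos(5*x - 5))/(-21*(x - 1)^2), still 0/0.
Apply L'Hôpital: lim (25*sin(5*x - 5))/(42 - 42*x), still 0/0.
After 3 applications of L'Hôpital's rule the quotient is (125*cos(5*x - 5))/(-42); substituting x = 1 gives -125/42.

-125/42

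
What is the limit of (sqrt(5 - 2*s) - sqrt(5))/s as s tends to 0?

-√(5)/5

Substitution gives 0/0. Multiply numerator and denominator by the conjugate √(5 - 2s) + √5.
The numerator becomes (5 - 2s) − 5 = -2s, so the expression simplifies to -2/(√(5 - 2s) + √5).
Letting s → 0 gives -2/(2√5) = -√(5)/5.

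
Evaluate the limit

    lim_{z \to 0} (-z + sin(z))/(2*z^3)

Direct substitution gives 0/0.
Apply L'Hôpital: lim (cos(z) - 1)/(6*z^2), still 0/0.
Apply L'Hôpital: lim (-sin(z))/(12*z), still 0/0.
After 3 applications of L'Hôpital's rule the quotient is (-cos(z))/(12); substituting z = 0 gives -1/12.

-1/12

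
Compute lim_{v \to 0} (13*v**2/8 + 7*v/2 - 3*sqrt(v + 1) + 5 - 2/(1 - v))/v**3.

-35/16

Substitution gives 0/0 (the numerator vanishes to order 3).
Expand each term to order v^3: the coefficient of v^3 in -2·1/(1 - v) is -2 and in -3·√(1 + v) is -3/16.
Lower-order terms cancel with the polynomial part, so the numerator is (-35/16)·v^3 + o(v^3), and the limit is (-35/16)/(1) = -35/16.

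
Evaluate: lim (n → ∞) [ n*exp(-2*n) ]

0

Write as n^1/e^{2n}, an ∞/∞ form.
Exponential growth dominates any polynomial, so repeated L'Hôpital (or the standard result) gives 0.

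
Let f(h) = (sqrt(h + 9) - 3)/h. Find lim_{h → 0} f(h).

1/6

Substitution gives 0/0. Multiply numerator and denominator by the conjugate √(9 + h) + √9.
The numerator becomes (9 + h) − 9 = h, so the expression simplifies to 1/(√(9 + h) + √9).
Letting h → 0 gives 1/(2√9) = 1/6.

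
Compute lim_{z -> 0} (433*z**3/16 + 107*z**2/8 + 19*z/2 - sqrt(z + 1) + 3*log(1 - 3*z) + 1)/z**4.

Substitution gives 0/0 (the numerator vanishes to order 4).
Expand each term to order z^4: the coefficient of z^4 in −√(1 + z) is 5/128 and in 3·ln(1 - 3z) is -243/4.
Lower-order terms cancel with the polynomial part, so the numerator is (-7771/128)·z^4 + o(z^4), and the limit is (-7771/128)/(1) = -7771/128.

-7771/128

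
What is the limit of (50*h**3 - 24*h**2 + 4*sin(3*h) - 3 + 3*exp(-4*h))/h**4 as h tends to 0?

Substitution gives 0/0; apply L'Hôpital's rule 4 times.
After differentiating numerator and denominator 4 times the quotient is (324*sin(3*h) + 768*e^(-4*h))/(24); at h = 0 this is 32.

32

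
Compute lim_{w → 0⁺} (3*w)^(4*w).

Base → 0⁺ and exponent → 0⁺: a 0^0 form.
Take logs: 4w·ln(3w). This is 0·(−∞); rewriting as ln(3w)/(1/(4w)) and applying L'Hôpital gives 0.
Hence the limit is e^0 = 1.

1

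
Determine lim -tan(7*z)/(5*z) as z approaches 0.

-7/5

Substitution gives 0/0.
Since tan(u)/u → 1 as u → 0, tan(7z)/(7z) → 1 and the limit is 7/(-5) = -7/5.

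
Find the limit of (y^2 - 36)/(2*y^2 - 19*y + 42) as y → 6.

Since y = 6 makes numerator and denominator zero, (y - 6) divides both.
Cancelling it gives (y + 6)/(2*y - 7); now plug in y = 6 to get 12/5.

12/5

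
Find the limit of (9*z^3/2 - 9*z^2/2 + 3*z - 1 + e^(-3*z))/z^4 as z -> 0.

27/8

Direct substitution gives 0/0.
Apply L'Hôpital: lim (27*z^2/2 - 9*z + 3 - 3*e^(-3*z))/(4*z^3), still 0/0.
Apply L'Hôpital: lim (27*z - 9 + 9*e^(-3*z))/(12*z^2), still 0/0.
Apply L'Hôpital: lim (27 - 27*e^(-3*z))/(24*z), still 0/0.
After 4 applications of L'Hôpital's rule the quotient is (81*e^(-3*z))/(24); substituting z = 0 gives 27/8.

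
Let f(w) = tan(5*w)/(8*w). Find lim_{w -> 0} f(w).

Substitution gives 0/0.
Since tan(u)/u → 1 as u → 0, tan(5w)/(5w) → 1 and the limit is 5/8.

5/8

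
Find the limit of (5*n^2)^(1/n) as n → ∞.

1

Base → ∞ and exponent → 0: an ∞^0 form.
Take logs: (1/n)·ln(5·n^2) = (ln 5 + 2·ln n)/n → 0.
So the limit is e^0 = 1.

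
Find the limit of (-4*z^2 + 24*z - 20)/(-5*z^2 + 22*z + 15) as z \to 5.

Direct substitution gives 0/0, so factor. Both numerator and denominator have (z - 5) as a factor.
After cancelling, the expression reduces to (4 - 4*z)/(-5*z - 3).
Substituting z = 5 gives 4/7.

4/7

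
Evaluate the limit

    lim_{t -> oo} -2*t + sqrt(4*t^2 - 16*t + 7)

-4

An ∞ − ∞ form. Rationalising with the conjugate, the difference becomes (-16t + 7) / (√(4*t^2 - 16*t + 7) + 2t).
For large t the denominator behaves like 2·2t, so the quotient tends to -16/4 = -4.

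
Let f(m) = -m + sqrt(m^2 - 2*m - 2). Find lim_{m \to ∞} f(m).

An ∞ − ∞ form. Rationalising with the conjugate, the difference becomes (-2m - 2) / (√(m^2 - 2*m - 2) + m).
For large m the denominator behaves like 2·m, so the quotient tends to -2/2 = -1.

-1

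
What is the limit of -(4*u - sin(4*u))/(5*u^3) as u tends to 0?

-32/15

Direct substitution gives 0/0.
Apply L'Hôpital: lim (4 - 4*cos(4*u))/(-15*u^2), still 0/0.
Apply L'Hôpital: lim (16*sin(4*u))/(-30*u), still 0/0.
After 3 applications of L'Hôpital's rule the quotient is (64*cos(4*u))/(-30); substituting u = 0 gives -32/15.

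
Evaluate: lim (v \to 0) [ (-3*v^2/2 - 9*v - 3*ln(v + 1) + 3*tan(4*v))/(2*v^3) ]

Substitution gives 0/0; apply L'Hôpital's rule 3 times.
After differentiating numerator and denominator 3 times the quotient is (6*(64*(v + 1)^3*(3*tan(4*v)^2 + 1)/cos(4*v)^2 - 1)/(v + 1)^3)/(12); at v = 0 this is 63/2.

63/2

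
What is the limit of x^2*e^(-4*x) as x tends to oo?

0

Write as x^2/e^{4x}, an ∞/∞ form.
Exponential growth dominates any polynomial, so repeated L'Hôpital (or the standard result) gives 0.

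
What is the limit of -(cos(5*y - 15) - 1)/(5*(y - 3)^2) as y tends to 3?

5/2

Direct substitution gives 0/0.
Apply L'Hôpital: lim (-5*sin(5*y - 15))/(30 - 10*y), still 0/0.
After 2 applications of L'Hôpital's rule the quotient is (-25*cos(5*y - 15))/(-10); substituting y = 3 gives 5/2.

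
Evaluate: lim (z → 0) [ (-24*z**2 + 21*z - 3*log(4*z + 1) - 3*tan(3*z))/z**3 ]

-91

Substitution gives 0/0; apply L'Hôpital's rule 3 times.
After differentiating numerator and denominator 3 times the quotient is (6*(108*(4*z + 1)^3*(cos(6*z) - 2)/(cos(6*z) + 1)^2 - 64)/(4*z + 1)^3)/(6); at z = 0 this is -91.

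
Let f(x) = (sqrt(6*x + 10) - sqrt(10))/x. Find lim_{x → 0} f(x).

A 0/0 form; rationalise with √(10 + 6x) + √10. This collapses the numerator to 6x, leaving 6/(√(10 + 6x) + √10) → 6/(2√10) = 3*√(10)/10.

3*√(10)/10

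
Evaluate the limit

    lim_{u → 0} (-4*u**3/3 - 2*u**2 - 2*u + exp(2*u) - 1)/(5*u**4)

Direct substitution gives 0/0.
Apply L'Hôpital: lim (-4*u^2 - 4*u + 2*e^(2*u) - 2)/(20*u^3), still 0/0.
Apply L'Hôpital: lim (-8*u + 4*e^(2*u) - 4)/(60*u^2), still 0/0.
Apply L'Hôpital: lim (8*e^(2*u) - 8)/(120*u), still 0/0.
After 4 applications of L'Hôpital's rule the quotient is (16*e^(2*u))/(120); substituting u = 0 gives 2/15.

2/15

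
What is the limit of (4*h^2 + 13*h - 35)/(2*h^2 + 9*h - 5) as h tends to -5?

27/11

Since h = -5 makes numerator and denominator zero, (h + 5) divides both.
Cancelling it gives (4*h - 7)/(2*h - 1); now plug in h = -5 to get 27/11.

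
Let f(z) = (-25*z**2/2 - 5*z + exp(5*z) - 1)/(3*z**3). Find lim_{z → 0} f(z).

Direct substitution gives 0/0.
Apply L'Hôpital: lim (-25*z + 5*e^(5*z) - 5)/(9*z^2), still 0/0.
Apply L'Hôpital: lim (25*e^(5*z) - 25)/(18*z), still 0/0.
After 3 applications of L'Hôpital's rule the quotient is (125*e^(5*z))/(18); substituting z = 0 gives 125/18.

125/18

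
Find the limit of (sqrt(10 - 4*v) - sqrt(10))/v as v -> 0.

A 0/0 form; rationalise with √(10 - 4v) + √10. This collapses the numerator to -4v, leaving -4/(√(10 - 4v) + √10) → -4/(2√10) = -√(10)/5.

-√(10)/5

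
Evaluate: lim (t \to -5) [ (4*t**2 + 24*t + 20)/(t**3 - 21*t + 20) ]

Since t = -5 makes numerator and denominator zero, (t + 5) divides both.
Cancelling it gives (4*t + 4)/(t^2 - 5*t + 4); now plug in t = -5 to get -8/27.

-8/27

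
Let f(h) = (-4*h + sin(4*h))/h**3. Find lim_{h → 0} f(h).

-32/3

Direct substitution gives 0/0.
Apply L'Hôpital: lim (4*cos(4*h) - 4)/(3*h^2), still 0/0.
Apply L'Hôpital: lim (-16*sin(4*h))/(6*h), still 0/0.
After 3 applications of L'Hôpital's rule the quotient is (-64*cos(4*h))/(6); substituting h = 0 gives -32/3.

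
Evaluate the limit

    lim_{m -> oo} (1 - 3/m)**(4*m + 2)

The base → 1 and the exponent → ∞: a 1^∞ form.
Take logarithms: (4m + 2)·ln(1 - 3/m). Since ln(1+u) ~ u for small u, this behaves like (4m)·(-3/m) → -12.
So the limit is e^(-12).

e^(-12)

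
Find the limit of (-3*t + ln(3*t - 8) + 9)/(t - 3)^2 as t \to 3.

-9/2

Direct substitution gives 0/0.
Apply L'Hôpital: lim (-3 + 3/(3*t - 8))/(2*t - 6), still 0/0.
After 2 applications of L'Hôpital's rule the quotient is (-9/(3*t - 8)^2)/(2); substituting t = 3 gives -9/2.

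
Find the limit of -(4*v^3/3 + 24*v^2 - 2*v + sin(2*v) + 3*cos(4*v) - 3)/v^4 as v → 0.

-32

Substitution gives 0/0; apply L'Hôpital's rule 4 times.
After differentiating numerator and denominator 4 times the quotient is (16*sin(2*v) + 768*cos(4*v))/(-24); at v = 0 this is -32.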